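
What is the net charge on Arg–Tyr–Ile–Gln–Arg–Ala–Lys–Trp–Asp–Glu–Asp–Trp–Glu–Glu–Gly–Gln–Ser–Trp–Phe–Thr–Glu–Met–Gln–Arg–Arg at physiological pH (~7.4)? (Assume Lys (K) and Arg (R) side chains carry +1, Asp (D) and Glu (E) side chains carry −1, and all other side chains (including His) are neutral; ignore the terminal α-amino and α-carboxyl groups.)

Positive (K, R): Arg1, Arg5, Lys7, Arg24, Arg25 → +5.
Negative (D, E): Asp9, Glu10, Asp11, Glu13, Glu14, Glu21 → −6.
Net charge = (+5) + (−6) = −1.

-1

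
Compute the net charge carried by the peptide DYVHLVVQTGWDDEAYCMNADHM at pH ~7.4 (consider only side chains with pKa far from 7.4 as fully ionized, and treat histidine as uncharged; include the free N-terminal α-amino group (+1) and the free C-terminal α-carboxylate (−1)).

-5

At pH ~7.4 the Lys and Arg side chains are protonated (+1), the Asp and Glu side chains are deprotonated (−1), and with His taken as neutral all other side chains carry no charge.
Positive (K, R): none → +0.
Negative (D, E): D1, D12, D13, E14, D21 → −5.
The N-terminus (+1) and C-terminus (−1) cancel.
Net charge = (+0) + (−5) = −5.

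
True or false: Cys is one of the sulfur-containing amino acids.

True

Cysteine (C, thiol) and methionine (M, thioether) are the two sulfur-containing amino acids.
Cysteine is in this group.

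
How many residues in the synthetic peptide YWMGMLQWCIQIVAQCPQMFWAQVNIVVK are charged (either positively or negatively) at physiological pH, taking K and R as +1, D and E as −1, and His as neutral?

1

Charged side chains at pH ~7.4: K, R (positive); D, E (negative).
Matching residues: K29.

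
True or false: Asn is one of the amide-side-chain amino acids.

Asparagine (N) and glutamine (Q) have uncharged amide side chains.
Asparagine is in this group.

True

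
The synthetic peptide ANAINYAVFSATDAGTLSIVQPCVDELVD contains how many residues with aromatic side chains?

2

F, W, and Y each carry an aromatic ring on the side chain.
Matching residues: Y6, F9.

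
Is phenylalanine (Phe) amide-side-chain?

Only N (asparagine) and Q (glutamine) carry a side-chain carboxamide.
Phenylalanine is not in this group.

No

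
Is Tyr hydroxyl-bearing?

Yes

The –OH-bearing residues are Ser, Thr (aliphatic alcohols), and Tyr (phenol).
Tyrosine is in this group.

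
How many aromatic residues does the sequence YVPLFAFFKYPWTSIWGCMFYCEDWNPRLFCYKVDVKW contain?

13

The aromatic amino acids are Phe (F, benzyl), Trp (W, indole), and Tyr (Y, phenol).
Matching residues: Y1, F5, F7, F8, Y10, W12, W16, F20, Y21, W25, F30, Y32, W38.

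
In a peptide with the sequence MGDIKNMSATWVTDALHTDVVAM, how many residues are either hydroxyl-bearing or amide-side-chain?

Hydroxyl-bearing: S, T, Y. Amide-side-chain: N, Q.
Hydroxyl-bearing residues here: S8, T10, T13, T18 (4).
Amide-side-chain residues here: N6 (1).
The two groups share no amino acid, so total = 4 + 1 = 5.

5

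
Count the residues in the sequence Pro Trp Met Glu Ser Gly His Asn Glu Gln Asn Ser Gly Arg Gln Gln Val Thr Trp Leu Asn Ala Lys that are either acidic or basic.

5

Acidic: D, E. Basic: H, K, R.
Acidic residues here: Glu4, Glu9 (2).
Basic residues here: His7, Arg14, Lys23 (3).
The two groups share no amino acid, so total = 2 + 3 = 5.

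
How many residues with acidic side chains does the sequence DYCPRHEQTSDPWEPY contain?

Only D (aspartate) and E (glutamate) carry a side-chain carboxylic acid.
Matching residues: D1, E7, D11, E14.

4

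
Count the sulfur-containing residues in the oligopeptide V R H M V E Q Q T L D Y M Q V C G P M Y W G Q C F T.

5

Only Cys (C) and Met (M) have a sulfur atom in the side chain.
Matching residues: M4, M13, C16, M19, C24.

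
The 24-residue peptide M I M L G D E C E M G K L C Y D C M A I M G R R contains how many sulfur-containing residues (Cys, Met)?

8

Matching residues: M1, M3, C8, M10, C14, C17, M18, M21.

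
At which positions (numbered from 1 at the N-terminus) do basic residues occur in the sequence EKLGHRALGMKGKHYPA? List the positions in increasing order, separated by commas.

Lysine (K), arginine (R), and histidine (H) have basic, nitrogen-containing side chains.
Matching residues: K2, H5, R6, K11, K13, H14.

2, 5, 6, 11, 13, 14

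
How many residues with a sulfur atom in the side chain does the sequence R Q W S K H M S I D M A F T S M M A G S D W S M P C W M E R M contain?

Cysteine (C, thiol) and methionine (M, thioether) are the two sulfur-containing amino acids.
Matching residues: M7, M11, M16, M17, M24, C26, M28, M31.

8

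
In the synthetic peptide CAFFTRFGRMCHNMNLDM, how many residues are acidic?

Aspartate (D) and glutamate (E) have carboxylic-acid side chains and are the acidic amino acids.
Matching residues: D17.

1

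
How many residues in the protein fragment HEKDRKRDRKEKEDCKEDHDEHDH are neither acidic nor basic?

1

Acidic: D, E. Basic: K, R, H. All other residues are neither.
Matching residues: C15.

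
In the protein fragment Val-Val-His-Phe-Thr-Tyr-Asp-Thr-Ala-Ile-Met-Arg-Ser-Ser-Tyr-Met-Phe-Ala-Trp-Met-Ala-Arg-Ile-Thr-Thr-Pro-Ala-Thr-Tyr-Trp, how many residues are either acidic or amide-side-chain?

Acidic: D, E. Amide-side-chain: N, Q.
Acidic residues here: Asp7 (1).
Amide-side-chain residues here: none (0).
The two groups share no amino acid, so total = 1 + 0 = 1.

1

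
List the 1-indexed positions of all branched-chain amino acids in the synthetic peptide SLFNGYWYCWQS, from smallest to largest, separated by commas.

The BCAAs are Val, Leu, and Ile — aliphatic side chains with a branch point.
Matching residues: L2.

2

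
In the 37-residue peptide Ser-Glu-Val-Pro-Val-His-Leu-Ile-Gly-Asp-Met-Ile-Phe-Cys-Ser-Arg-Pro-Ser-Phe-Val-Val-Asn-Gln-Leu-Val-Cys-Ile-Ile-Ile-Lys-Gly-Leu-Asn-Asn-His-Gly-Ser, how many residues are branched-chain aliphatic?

13

The BCAAs are Val, Leu, and Ile — aliphatic side chains with a branch point.
Matching residues: Val3, Val5, Leu7, Ile8, Ile12, Val20, Val21, Leu24, Val25, Ile27, Ile28, Ile29, Leu32.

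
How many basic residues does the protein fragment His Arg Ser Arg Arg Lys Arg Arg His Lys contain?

The basic amino acids are Lys (K), Arg (R), and His (H).
Matching residues: His1, Arg2, Arg4, Arg5, Lys6, Arg7, Arg8, His9, Lys10.

9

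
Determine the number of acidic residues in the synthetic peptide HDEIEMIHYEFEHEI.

Aspartate (D) and glutamate (E) have carboxylic-acid side chains and are the acidic amino acids.
Matching residues: D2, E3, E5, E10, E12, E14.

6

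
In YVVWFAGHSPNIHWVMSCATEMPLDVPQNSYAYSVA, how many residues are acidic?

The acidic residues are Asp (D) and Glu (E), whose side chains end in a carboxylate group.
Matching residues: E21, D25.

2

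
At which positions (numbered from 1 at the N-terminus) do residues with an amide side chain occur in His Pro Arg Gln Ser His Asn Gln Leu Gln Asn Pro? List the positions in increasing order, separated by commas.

4, 7, 8, 10, 11

Only N (asparagine) and Q (glutamine) carry a side-chain carboxamide.
Matching residues: Gln4, Asn7, Gln8, Gln10, Asn11.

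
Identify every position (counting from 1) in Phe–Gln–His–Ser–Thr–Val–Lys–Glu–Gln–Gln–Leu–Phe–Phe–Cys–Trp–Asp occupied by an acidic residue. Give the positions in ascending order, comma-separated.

The acidic residues are Asp (D) and Glu (E), whose side chains end in a carboxylate group.
Matching residues: Glu8, Asp16.

8, 16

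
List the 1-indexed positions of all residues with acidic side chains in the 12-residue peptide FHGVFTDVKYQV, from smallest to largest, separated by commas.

Only D (aspartate) and E (glutamate) carry a side-chain carboxylic acid.
Matching residues: D7.

7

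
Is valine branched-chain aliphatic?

Yes

Valine (V), leucine (L), and isoleucine (I) are the branched-chain amino acids.
Valine is in this group.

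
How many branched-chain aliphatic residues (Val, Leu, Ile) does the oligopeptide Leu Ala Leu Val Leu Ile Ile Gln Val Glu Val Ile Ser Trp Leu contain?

10

Matching residues: Leu1, Leu3, Val4, Leu5, Ile6, Ile7, Val9, Val11, Ile12, Leu15.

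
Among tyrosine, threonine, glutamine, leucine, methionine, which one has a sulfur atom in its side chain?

methionine

Cysteine (C, thiol) and methionine (M, thioether) are the two sulfur-containing amino acids.
Of the listed options, only methionine belongs to this group.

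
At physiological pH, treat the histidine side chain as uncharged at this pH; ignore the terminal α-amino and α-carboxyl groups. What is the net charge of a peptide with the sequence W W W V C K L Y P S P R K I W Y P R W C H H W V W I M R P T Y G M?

+5

The side chains ionized at physiological pH are Lys/Arg (+1) and Asp/Glu (−1); with His treated as neutral, nothing else contributes.
Positive (K, R): K6, R12, K13, R18, R28 → +5.
Negative (D, E): none → −0.
Net charge = (+5) + (−0) = +5.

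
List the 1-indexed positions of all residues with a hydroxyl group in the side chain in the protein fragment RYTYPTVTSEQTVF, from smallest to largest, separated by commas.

The –OH-bearing residues are Ser, Thr (aliphatic alcohols), and Tyr (phenol).
Matching residues: Y2, T3, Y4, T6, T8, S9, T12.

2, 3, 4, 6, 8, 9, 12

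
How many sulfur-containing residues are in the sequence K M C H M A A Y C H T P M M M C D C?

Only Cys (C) and Met (M) have a sulfur atom in the side chain.
Matching residues: M2, C3, M5, C9, M13, M14, M15, C16, C18.

9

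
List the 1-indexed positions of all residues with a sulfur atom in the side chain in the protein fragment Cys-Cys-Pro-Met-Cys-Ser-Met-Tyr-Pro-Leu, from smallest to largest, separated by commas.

The sulfur-bearing residues are cysteine (–SH) and methionine (–S–CH₃).
Matching residues: Cys1, Cys2, Met4, Cys5, Met7.

1, 2, 4, 5, 7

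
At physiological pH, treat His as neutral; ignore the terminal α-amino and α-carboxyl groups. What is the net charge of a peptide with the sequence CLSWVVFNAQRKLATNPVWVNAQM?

+2

Near pH 7.4, K and R contribute +1 each, D and E contribute −1 each, and every other side chain (His included, as stated) is uncharged.
Positive (K, R): R11, K12 → +2.
Negative (D, E): none → −0.
Net charge = (+2) + (−0) = +2.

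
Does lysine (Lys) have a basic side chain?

Lysine (K), arginine (R), and histidine (H) have basic, nitrogen-containing side chains.
Lysine is in this group.

Yes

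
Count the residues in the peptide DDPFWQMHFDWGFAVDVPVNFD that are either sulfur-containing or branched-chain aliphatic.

Sulfur-containing: C, M. Branched-chain aliphatic: I, L, V.
Sulfur-containing residues here: M7 (1).
Branched-chain aliphatic residues here: V15, V17, V19 (3).
The two groups share no amino acid, so total = 1 + 3 = 4.

4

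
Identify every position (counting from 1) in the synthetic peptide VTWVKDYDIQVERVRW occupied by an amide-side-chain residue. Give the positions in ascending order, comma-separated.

10

Asparagine (N) and glutamine (Q) have uncharged amide side chains.
Matching residues: Q10.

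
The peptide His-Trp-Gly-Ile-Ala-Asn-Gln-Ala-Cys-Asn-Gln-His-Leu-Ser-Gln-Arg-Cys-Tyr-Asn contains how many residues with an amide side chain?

6

Only N (asparagine) and Q (glutamine) carry a side-chain carboxamide.
Matching residues: Asn6, Gln7, Asn10, Gln11, Gln15, Asn19.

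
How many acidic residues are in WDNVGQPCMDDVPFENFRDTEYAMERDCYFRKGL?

The acidic residues are Asp (D) and Glu (E), whose side chains end in a carboxylate group.
Matching residues: D2, D10, D11, E15, D19, E21, E25, D27.

8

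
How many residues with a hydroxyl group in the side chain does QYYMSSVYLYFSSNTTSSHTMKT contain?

S, T, and Y are the three residues with a side-chain hydroxyl.
Matching residues: Y2, Y3, S5, S6, Y8, Y10, S12, S13, T15, T16, S17, S18, T20, T23.

14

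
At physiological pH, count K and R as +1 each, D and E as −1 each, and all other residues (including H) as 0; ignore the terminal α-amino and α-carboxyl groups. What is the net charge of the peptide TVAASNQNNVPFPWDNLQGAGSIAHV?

Positive (K, R): none → +0.
Negative (D, E): D15 → −1.
Net charge = (+0) + (−1) = −1.

-1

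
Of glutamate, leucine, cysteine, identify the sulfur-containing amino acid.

cysteine

The sulfur-bearing residues are cysteine (–SH) and methionine (–S–CH₃).
Of the listed options, only cysteine belongs to this group.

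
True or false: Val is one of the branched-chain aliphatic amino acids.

Valine (V), leucine (L), and isoleucine (I) are the branched-chain amino acids.
Valine is in this group.

True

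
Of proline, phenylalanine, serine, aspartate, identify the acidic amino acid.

aspartate

The acidic residues are Asp (D) and Glu (E), whose side chains end in a carboxylate group.
Of the listed options, only aspartate belongs to this group.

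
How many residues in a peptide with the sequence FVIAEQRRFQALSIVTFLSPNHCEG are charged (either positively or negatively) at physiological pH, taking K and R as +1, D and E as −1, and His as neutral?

Charged side chains at pH ~7.4: K, R (positive); D, E (negative).
Matching residues: E5, R7, R8, E24.

4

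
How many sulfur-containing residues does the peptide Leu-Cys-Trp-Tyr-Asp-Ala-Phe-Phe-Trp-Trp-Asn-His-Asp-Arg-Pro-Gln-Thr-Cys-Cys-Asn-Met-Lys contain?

Only Cys (C) and Met (M) have a sulfur atom in the side chain.
Matching residues: Cys2, Cys18, Cys19, Met21.

4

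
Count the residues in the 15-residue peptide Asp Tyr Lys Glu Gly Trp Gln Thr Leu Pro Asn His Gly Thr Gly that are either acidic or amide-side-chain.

Acidic: D, E. Amide-side-chain: N, Q.
Acidic residues here: Asp1, Glu4 (2).
Amide-side-chain residues here: Gln7, Asn11 (2).
The two groups share no amino acid, so total = 2 + 2 = 4.

4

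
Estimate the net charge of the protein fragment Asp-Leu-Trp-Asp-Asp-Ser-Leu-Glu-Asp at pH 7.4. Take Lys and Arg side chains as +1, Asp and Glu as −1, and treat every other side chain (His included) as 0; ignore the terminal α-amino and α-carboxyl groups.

Positive (K, R): none → +0.
Negative (D, E): Asp1, Asp4, Asp5, Glu8, Asp9 → −5.
Net charge = (+0) + (−5) = −5.

-5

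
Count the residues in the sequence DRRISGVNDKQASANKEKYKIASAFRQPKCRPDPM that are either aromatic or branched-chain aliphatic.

5

Aromatic: F, W, Y. Branched-chain aliphatic: I, L, V.
Aromatic residues here: Y19, F25 (2).
Branched-chain aliphatic residues here: I4, V7, I21 (3).
The two groups share no amino acid, so total = 2 + 3 = 5.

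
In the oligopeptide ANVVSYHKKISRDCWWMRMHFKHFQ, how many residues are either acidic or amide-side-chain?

3

Acidic: D, E. Amide-side-chain: N, Q.
Acidic residues here: D13 (1).
Amide-side-chain residues here: N2, Q25 (2).
The two groups share no amino acid, so total = 1 + 2 = 3.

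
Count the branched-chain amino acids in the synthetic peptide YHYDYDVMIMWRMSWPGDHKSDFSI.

Valine (V), leucine (L), and isoleucine (I) are the branched-chain amino acids.
Matching residues: V7, I9, I25.

3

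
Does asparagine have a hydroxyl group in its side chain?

Serine (S), threonine (T), and tyrosine (Y) each carry a hydroxyl group on the side chain.
Asparagine is not in this group.

No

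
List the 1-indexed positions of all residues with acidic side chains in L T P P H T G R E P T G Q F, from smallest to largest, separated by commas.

Only D (aspartate) and E (glutamate) carry a side-chain carboxylic acid.
Matching residues: E9.

9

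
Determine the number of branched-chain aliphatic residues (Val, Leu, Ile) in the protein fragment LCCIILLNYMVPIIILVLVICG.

14

Matching residues: L1, I4, I5, L6, L7, V11, I13, I14, I15, L16, V17, L18, V19, I20.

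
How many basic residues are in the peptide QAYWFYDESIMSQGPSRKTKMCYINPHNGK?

5

K, R, and H are the three residues with basic side chains (ε-amine, guanidinium, and imidazole respectively).
Matching residues: R17, K18, K20, H27, K30.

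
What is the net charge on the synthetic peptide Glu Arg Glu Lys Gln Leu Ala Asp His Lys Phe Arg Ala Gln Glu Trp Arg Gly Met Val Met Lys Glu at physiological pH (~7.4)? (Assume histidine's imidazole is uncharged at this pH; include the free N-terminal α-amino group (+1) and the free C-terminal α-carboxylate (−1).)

The side chains ionized at physiological pH are Lys/Arg (+1) and Asp/Glu (−1); with His treated as neutral, nothing else contributes.
Positive (K, R): Arg2, Lys4, Lys10, Arg12, Arg17, Lys22 → +6.
Negative (D, E): Glu1, Glu3, Asp8, Glu15, Glu23 → −5.
The N-terminus (+1) and C-terminus (−1) cancel.
Net charge = (+6) + (−5) = +1.

+1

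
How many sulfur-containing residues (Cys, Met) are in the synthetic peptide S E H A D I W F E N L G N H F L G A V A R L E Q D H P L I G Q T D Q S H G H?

None of the 38 residues belong to this group.

0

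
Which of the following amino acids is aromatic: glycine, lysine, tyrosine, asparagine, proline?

tyrosine

The aromatic amino acids are Phe (F, benzyl), Trp (W, indole), and Tyr (Y, phenol).
Of the listed options, only tyrosine belongs to this group.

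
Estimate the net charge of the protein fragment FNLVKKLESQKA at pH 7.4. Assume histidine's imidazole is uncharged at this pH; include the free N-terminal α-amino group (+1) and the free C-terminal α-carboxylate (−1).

Near pH 7.4, K and R contribute +1 each, D and E contribute −1 each, and every other side chain (His included, as stated) is uncharged.
Positive (K, R): K5, K6, K11 → +3.
Negative (D, E): E8 → −1.
The N-terminus (+1) and C-terminus (−1) cancel.
Net charge = (+3) + (−1) = +2.

+2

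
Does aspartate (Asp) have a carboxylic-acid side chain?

Yes

The acidic residues are Asp (D) and Glu (E), whose side chains end in a carboxylate group.
Aspartate is in this group.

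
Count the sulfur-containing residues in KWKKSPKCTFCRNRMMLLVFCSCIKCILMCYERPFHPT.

9

Only Cys (C) and Met (M) have a sulfur atom in the side chain.
Matching residues: C8, C11, M15, M16, C21, C23, C26, M29, C30.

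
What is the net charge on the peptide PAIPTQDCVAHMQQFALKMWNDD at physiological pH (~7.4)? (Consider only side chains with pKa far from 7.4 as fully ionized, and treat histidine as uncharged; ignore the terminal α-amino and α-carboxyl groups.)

-2

The side chains ionized at physiological pH are Lys/Arg (+1) and Asp/Glu (−1); with His treated as neutral, nothing else contributes.
Positive (K, R): K18 → +1.
Negative (D, E): D7, D22, D23 → −3.
Net charge = (+1) + (−3) = −2.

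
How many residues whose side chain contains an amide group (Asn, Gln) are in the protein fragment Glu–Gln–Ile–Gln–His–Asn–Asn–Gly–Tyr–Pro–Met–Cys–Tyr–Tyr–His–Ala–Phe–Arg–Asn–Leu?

5

Matching residues: Gln2, Gln4, Asn6, Asn7, Asn19.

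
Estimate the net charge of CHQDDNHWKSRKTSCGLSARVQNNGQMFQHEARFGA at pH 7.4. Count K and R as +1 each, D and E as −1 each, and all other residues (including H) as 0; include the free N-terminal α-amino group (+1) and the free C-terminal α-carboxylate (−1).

+2

Positive (K, R): K9, R11, K12, R20, R33 → +5.
Negative (D, E): D4, D5, E31 → −3.
The N-terminus (+1) and C-terminus (−1) cancel.
Net charge = (+5) + (−3) = +2.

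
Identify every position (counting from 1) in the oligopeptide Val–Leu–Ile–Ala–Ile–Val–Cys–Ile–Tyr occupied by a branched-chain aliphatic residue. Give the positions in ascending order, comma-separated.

1, 2, 3, 5, 6, 8

Valine (V), leucine (L), and isoleucine (I) are the branched-chain amino acids.
Matching residues: Val1, Leu2, Ile3, Ile5, Val6, Ile8.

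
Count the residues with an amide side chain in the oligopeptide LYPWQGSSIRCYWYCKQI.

2

The amide-side-chain residues are Asn (N) and Gln (Q).
Matching residues: Q5, Q17.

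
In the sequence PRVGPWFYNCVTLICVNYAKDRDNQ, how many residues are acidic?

2

Only D (aspartate) and E (glutamate) carry a side-chain carboxylic acid.
Matching residues: D21, D23.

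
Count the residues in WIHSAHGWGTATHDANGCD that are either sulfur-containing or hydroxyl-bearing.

4

Sulfur-containing: C, M. Hydroxyl-bearing: S, T, Y.
Sulfur-containing residues here: C18 (1).
Hydroxyl-bearing residues here: S4, T10, T12 (3).
The two groups share no amino acid, so total = 1 + 3 = 4.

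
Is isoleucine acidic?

No

Only D (aspartate) and E (glutamate) carry a side-chain carboxylic acid.
Isoleucine is not in this group.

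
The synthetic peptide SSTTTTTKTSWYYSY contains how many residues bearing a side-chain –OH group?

13

Serine (S), threonine (T), and tyrosine (Y) each carry a hydroxyl group on the side chain.
Matching residues: S1, S2, T3, T4, T5, T6, T7, T9, S10, Y12, Y13, S14, Y15.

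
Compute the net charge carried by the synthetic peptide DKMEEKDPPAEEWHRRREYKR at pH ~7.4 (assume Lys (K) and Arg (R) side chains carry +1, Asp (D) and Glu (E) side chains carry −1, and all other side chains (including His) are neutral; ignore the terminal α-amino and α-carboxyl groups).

Positive (K, R): K2, K6, R15, R16, R17, K20, R21 → +7.
Negative (D, E): D1, E4, E5, D7, E11, E12, E18 → −7.
Net charge = (+7) + (−7) = 0.

0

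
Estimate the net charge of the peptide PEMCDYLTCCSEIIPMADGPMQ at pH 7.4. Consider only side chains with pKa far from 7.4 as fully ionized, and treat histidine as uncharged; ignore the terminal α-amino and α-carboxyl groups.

-4

At pH ~7.4 the Lys and Arg side chains are protonated (+1), the Asp and Glu side chains are deprotonated (−1), and with His taken as neutral all other side chains carry no charge.
Positive (K, R): none → +0.
Negative (D, E): E2, D5, E12, D18 → −4.
Net charge = (+0) + (−4) = −4.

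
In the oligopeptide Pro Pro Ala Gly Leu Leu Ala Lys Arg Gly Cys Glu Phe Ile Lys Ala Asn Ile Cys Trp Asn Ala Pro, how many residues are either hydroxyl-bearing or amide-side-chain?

2

Hydroxyl-bearing: S, T, Y. Amide-side-chain: N, Q.
Hydroxyl-bearing residues here: none (0).
Amide-side-chain residues here: Asn17, Asn21 (2).
The two groups share no amino acid, so total = 0 + 2 = 2.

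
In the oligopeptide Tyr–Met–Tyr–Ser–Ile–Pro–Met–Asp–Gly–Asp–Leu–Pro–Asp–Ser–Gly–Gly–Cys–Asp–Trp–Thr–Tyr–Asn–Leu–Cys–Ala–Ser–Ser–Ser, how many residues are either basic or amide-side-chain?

1

Basic: H, K, R. Amide-side-chain: N, Q.
Basic residues here: none (0).
Amide-side-chain residues here: Asn22 (1).
The two groups share no amino acid, so total = 0 + 1 = 1.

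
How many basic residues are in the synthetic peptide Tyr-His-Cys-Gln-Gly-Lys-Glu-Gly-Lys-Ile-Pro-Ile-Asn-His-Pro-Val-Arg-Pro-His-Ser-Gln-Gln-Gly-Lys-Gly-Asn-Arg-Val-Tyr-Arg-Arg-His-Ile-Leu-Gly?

Lysine (K), arginine (R), and histidine (H) have basic, nitrogen-containing side chains.
Matching residues: His2, Lys6, Lys9, His14, Arg17, His19, Lys24, Arg27, Arg30, Arg31, His32.

11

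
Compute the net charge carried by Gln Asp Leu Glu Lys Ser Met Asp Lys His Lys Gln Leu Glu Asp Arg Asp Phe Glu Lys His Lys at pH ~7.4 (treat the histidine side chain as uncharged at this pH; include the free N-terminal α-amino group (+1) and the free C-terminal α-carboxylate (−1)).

-1

At pH ~7.4 the Lys and Arg side chains are protonated (+1), the Asp and Glu side chains are deprotonated (−1), and with His taken as neutral all other side chains carry no charge.
Positive (K, R): Lys5, Lys9, Lys11, Arg16, Lys20, Lys22 → +6.
Negative (D, E): Asp2, Glu4, Asp8, Glu14, Asp15, Asp17, Glu19 → −7.
The N-terminus (+1) and C-terminus (−1) cancel.
Net charge = (+6) + (−7) = −1.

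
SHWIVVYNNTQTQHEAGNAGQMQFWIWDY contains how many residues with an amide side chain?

The amide-side-chain residues are Asn (N) and Gln (Q).
Matching residues: N8, N9, Q11, Q13, N18, Q21, Q23.

7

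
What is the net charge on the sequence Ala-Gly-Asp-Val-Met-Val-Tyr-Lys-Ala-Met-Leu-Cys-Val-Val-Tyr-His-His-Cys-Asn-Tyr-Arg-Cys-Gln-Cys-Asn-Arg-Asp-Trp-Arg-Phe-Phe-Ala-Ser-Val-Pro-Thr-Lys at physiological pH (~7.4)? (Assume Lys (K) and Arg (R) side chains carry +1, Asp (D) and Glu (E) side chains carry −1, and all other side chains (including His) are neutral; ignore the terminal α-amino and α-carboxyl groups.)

+3

Positive (K, R): Lys8, Arg21, Arg26, Arg29, Lys37 → +5.
Negative (D, E): Asp3, Asp27 → −2.
Net charge = (+5) + (−2) = +3.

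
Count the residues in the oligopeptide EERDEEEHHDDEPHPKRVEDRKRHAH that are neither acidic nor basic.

4

Acidic: D, E. Basic: K, R, H. All other residues are neither.
Matching residues: P13, P15, V18, A25.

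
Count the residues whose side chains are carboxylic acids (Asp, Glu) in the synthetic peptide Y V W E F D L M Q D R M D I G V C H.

Matching residues: E4, D6, D10, D13.

4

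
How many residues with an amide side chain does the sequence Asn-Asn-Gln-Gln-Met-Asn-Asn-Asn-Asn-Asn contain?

9

The amide-side-chain residues are Asn (N) and Gln (Q).
Matching residues: Asn1, Asn2, Gln3, Gln4, Asn6, Asn7, Asn8, Asn9, Asn10.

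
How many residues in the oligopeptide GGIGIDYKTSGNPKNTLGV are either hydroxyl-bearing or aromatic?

Hydroxyl-bearing: S, T, Y. Aromatic: F, W, Y.
Hydroxyl-bearing residues here: Y7, T9, S10, T16 (4).
Aromatic residues here: Y7 (1).
Y is in both groups, so the 1 Y residue must not be double-counted.
Total = 4 + 1 − 1 = 4.

4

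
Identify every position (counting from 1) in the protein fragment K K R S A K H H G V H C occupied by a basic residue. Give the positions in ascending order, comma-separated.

1, 2, 3, 6, 7, 8, 11

The basic amino acids are Lys (K), Arg (R), and His (H).
Matching residues: K1, K2, R3, K6, H7, H8, H11.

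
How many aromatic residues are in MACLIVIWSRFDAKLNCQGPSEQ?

2

Phenylalanine (F), tryptophan (W), and tyrosine (Y) have aromatic ring side chains.
Matching residues: W8, F11.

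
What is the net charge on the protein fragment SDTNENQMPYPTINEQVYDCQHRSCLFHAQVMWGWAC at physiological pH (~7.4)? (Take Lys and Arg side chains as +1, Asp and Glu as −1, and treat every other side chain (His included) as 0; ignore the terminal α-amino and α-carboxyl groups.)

-3

Positive (K, R): R23 → +1.
Negative (D, E): D2, E5, E15, D19 → −4.
Net charge = (+1) + (−4) = −3.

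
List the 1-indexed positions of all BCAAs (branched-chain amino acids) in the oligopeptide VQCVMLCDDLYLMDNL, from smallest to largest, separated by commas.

1, 4, 6, 10, 12, 16

The BCAAs are Val, Leu, and Ile — aliphatic side chains with a branch point.
Matching residues: V1, V4, L6, L10, L12, L16.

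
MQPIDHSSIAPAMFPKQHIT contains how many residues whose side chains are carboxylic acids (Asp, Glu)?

Matching residues: D5.

1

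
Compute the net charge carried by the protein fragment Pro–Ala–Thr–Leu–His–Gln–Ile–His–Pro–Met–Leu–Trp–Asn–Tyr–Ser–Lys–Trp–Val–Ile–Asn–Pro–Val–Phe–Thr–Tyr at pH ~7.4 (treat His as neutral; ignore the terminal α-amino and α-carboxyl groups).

The side chains ionized at physiological pH are Lys/Arg (+1) and Asp/Glu (−1); with His treated as neutral, nothing else contributes.
Positive (K, R): Lys16 → +1.
Negative (D, E): none → −0.
Net charge = (+1) + (−0) = +1.

+1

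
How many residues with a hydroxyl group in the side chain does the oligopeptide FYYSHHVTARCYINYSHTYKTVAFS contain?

11

The –OH-bearing residues are Ser, Thr (aliphatic alcohols), and Tyr (phenol).
Matching residues: Y2, Y3, S4, T8, Y12, Y15, S16, T18, Y19, T21, S25.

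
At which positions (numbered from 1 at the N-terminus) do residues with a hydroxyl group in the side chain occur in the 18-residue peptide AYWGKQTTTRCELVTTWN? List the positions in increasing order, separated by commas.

S, T, and Y are the three residues with a side-chain hydroxyl.
Matching residues: Y2, T7, T8, T9, T15, T16.

2, 7, 8, 9, 15, 16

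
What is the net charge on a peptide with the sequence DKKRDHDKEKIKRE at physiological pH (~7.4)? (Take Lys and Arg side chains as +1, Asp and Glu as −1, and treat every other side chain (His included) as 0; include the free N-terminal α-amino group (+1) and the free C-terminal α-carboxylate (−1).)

+2

Positive (K, R): K2, K3, R4, K8, K10, K12, R13 → +7.
Negative (D, E): D1, D5, D7, E9, E14 → −5.
The N-terminus (+1) and C-terminus (−1) cancel.
Net charge = (+7) + (−5) = +2.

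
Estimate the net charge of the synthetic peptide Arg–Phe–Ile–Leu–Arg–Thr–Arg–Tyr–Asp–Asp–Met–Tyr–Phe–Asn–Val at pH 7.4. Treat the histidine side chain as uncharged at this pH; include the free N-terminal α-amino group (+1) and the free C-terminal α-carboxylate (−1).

+1

At pH ~7.4 the Lys and Arg side chains are protonated (+1), the Asp and Glu side chains are deprotonated (−1), and with His taken as neutral all other side chains carry no charge.
Positive (K, R): Arg1, Arg5, Arg7 → +3.
Negative (D, E): Asp9, Asp10 → −2.
The N-terminus (+1) and C-terminus (−1) cancel.
Net charge = (+3) + (−2) = +1.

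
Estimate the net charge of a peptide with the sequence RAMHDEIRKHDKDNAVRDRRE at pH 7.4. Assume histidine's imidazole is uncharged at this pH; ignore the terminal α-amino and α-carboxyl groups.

+1

The side chains ionized at physiological pH are Lys/Arg (+1) and Asp/Glu (−1); with His treated as neutral, nothing else contributes.
Positive (K, R): R1, R8, K9, K12, R17, R19, R20 → +7.
Negative (D, E): D5, E6, D11, D13, D18, E21 → −6.
Net charge = (+7) + (−6) = +1.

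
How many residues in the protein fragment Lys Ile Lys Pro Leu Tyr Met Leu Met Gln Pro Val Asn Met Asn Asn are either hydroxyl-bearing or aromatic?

Hydroxyl-bearing: S, T, Y. Aromatic: F, W, Y.
Hydroxyl-bearing residues here: Tyr6 (1).
Aromatic residues here: Tyr6 (1).
Y is in both groups, so the 1 Y residue must not be double-counted.
Total = 1 + 1 − 1 = 1.

1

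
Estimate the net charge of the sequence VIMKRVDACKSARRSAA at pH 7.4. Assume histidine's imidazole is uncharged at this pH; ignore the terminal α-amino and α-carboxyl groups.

+4

At pH ~7.4 the Lys and Arg side chains are protonated (+1), the Asp and Glu side chains are deprotonated (−1), and with His taken as neutral all other side chains carry no charge.
Positive (K, R): K4, R5, K10, R13, R14 → +5.
Negative (D, E): D7 → −1.
Net charge = (+5) + (−1) = +4.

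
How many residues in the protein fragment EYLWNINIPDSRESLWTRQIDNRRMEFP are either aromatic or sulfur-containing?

5

Aromatic: F, W, Y. Sulfur-containing: C, M.
Aromatic residues here: Y2, W4, W16, F27 (4).
Sulfur-containing residues here: M25 (1).
The two groups share no amino acid, so total = 4 + 1 = 5.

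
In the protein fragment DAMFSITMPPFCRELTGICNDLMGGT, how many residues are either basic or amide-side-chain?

Basic: H, K, R. Amide-side-chain: N, Q.
Basic residues here: R13 (1).
Amide-side-chain residues here: N20 (1).
The two groups share no amino acid, so total = 1 + 1 = 2.

2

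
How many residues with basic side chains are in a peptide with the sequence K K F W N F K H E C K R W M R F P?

7

K, R, and H are the three residues with basic side chains (ε-amine, guanidinium, and imidazole respectively).
Matching residues: K1, K2, K7, H8, K11, R12, R15.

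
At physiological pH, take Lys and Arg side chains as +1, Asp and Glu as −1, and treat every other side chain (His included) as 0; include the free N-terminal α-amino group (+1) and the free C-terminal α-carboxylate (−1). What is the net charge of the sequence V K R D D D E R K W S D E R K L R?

+1

Positive (K, R): K2, R3, R8, K9, R14, K15, R17 → +7.
Negative (D, E): D4, D5, D6, E7, D12, E13 → −6.
The N-terminus (+1) and C-terminus (−1) cancel.
Net charge = (+7) + (−6) = +1.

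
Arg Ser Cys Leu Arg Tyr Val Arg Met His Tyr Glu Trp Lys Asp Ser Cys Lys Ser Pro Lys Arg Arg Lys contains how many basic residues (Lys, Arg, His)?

Matching residues: Arg1, Arg5, Arg8, His10, Lys14, Lys18, Lys21, Arg22, Arg23, Lys24.

10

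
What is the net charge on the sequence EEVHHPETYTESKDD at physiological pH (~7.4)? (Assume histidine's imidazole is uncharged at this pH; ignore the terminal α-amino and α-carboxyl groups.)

-5

The side chains ionized at physiological pH are Lys/Arg (+1) and Asp/Glu (−1); with His treated as neutral, nothing else contributes.
Positive (K, R): K13 → +1.
Negative (D, E): E1, E2, E7, E11, D14, D15 → −6.
Net charge = (+1) + (−6) = −5.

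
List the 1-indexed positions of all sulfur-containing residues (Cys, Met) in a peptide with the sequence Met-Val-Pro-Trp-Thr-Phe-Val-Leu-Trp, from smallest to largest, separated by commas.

1

Matching residues: Met1.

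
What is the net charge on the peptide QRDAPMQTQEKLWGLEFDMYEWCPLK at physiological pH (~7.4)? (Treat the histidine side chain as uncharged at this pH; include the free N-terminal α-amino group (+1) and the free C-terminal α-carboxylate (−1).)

-2

The side chains ionized at physiological pH are Lys/Arg (+1) and Asp/Glu (−1); with His treated as neutral, nothing else contributes.
Positive (K, R): R2, K11, K26 → +3.
Negative (D, E): D3, E10, E16, D18, E21 → −5.
The N-terminus (+1) and C-terminus (−1) cancel.
Net charge = (+3) + (−5) = −2.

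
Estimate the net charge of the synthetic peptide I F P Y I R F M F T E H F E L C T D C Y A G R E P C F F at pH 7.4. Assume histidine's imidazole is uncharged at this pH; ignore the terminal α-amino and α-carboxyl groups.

At pH ~7.4 the Lys and Arg side chains are protonated (+1), the Asp and Glu side chains are deprotonated (−1), and with His taken as neutral all other side chains carry no charge.
Positive (K, R): R6, R23 → +2.
Negative (D, E): E11, E14, D18, E24 → −4.
Net charge = (+2) + (−4) = −2.

-2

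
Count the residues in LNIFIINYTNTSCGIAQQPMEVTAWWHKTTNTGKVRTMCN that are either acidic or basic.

5

Acidic: D, E. Basic: H, K, R.
Acidic residues here: E21 (1).
Basic residues here: H27, K28, K34, R36 (4).
The two groups share no amino acid, so total = 1 + 4 = 5.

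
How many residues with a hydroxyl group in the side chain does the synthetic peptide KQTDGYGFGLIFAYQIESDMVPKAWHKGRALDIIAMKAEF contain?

S, T, and Y are the three residues with a side-chain hydroxyl.
Matching residues: T3, Y6, Y14, S18.

4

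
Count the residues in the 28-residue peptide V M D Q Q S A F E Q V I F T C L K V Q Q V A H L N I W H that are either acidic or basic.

Acidic: D, E. Basic: H, K, R.
Acidic residues here: D3, E9 (2).
Basic residues here: K17, H23, H28 (3).
The two groups share no amino acid, so total = 2 + 3 = 5.

5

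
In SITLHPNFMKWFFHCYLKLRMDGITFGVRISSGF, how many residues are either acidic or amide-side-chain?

2

Acidic: D, E. Amide-side-chain: N, Q.
Acidic residues here: D22 (1).
Amide-side-chain residues here: N7 (1).
The two groups share no amino acid, so total = 1 + 1 = 2.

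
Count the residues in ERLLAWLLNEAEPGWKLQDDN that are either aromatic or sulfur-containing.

2

Aromatic: F, W, Y. Sulfur-containing: C, M.
Aromatic residues here: W6, W15 (2).
Sulfur-containing residues here: none (0).
The two groups share no amino acid, so total = 2 + 0 = 2.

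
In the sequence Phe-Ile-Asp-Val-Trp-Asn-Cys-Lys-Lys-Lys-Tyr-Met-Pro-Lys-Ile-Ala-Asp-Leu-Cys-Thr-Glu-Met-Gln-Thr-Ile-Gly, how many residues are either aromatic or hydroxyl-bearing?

Aromatic: F, W, Y. Hydroxyl-bearing: S, T, Y.
Aromatic residues here: Phe1, Trp5, Tyr11 (3).
Hydroxyl-bearing residues here: Tyr11, Thr20, Thr24 (3).
Y is in both groups, so the 1 Y residue must not be double-counted.
Total = 3 + 3 − 1 = 5.

5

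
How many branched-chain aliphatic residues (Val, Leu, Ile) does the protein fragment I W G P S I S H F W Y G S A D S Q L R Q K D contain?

Matching residues: I1, I6, L18.

3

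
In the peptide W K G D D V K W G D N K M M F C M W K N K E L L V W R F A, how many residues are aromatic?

6

The aromatic amino acids are Phe (F, benzyl), Trp (W, indole), and Tyr (Y, phenol).
Matching residues: W1, W8, F15, W18, W26, F28.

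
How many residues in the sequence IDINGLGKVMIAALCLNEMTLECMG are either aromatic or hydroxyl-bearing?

Aromatic: F, W, Y. Hydroxyl-bearing: S, T, Y.
Aromatic residues here: none (0).
Hydroxyl-bearing residues here: T20 (1).
(Y belongs to both groups, but none appear in this sequence.) Total = 0 + 1 = 1.

1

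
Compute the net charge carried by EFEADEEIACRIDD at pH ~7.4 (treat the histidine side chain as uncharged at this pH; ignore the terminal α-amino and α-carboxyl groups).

-6

Near pH 7.4, K and R contribute +1 each, D and E contribute −1 each, and every other side chain (His included, as stated) is uncharged.
Positive (K, R): R11 → +1.
Negative (D, E): E1, E3, D5, E6, E7, D13, D14 → −7.
Net charge = (+1) + (−7) = −6.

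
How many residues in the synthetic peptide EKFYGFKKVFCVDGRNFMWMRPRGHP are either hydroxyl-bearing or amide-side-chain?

Hydroxyl-bearing: S, T, Y. Amide-side-chain: N, Q.
Hydroxyl-bearing residues here: Y4 (1).
Amide-side-chain residues here: N16 (1).
The two groups share no amino acid, so total = 1 + 1 = 2.

2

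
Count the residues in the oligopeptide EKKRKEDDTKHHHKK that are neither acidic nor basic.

1

Acidic: D, E. Basic: K, R, H. All other residues are neither.
Matching residues: T9.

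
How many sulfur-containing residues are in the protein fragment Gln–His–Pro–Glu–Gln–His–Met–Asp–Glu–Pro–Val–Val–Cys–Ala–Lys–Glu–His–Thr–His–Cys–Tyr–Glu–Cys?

4

Cysteine (C, thiol) and methionine (M, thioether) are the two sulfur-containing amino acids.
Matching residues: Met7, Cys13, Cys20, Cys23.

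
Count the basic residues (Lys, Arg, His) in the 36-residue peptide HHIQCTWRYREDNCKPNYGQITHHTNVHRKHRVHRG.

Matching residues: H1, H2, R8, R10, K15, H23, H24, H28, R29, K30, H31, R32, H34, R35.

14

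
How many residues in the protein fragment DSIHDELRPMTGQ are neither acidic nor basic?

8

Acidic: D, E. Basic: K, R, H. All other residues are neither.
Matching residues: S2, I3, L7, P9, M10, T11, G12, Q13.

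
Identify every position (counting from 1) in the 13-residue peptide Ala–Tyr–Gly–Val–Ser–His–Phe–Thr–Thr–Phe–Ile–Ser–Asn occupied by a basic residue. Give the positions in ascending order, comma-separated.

6

Lysine (K), arginine (R), and histidine (H) have basic, nitrogen-containing side chains.
Matching residues: His6.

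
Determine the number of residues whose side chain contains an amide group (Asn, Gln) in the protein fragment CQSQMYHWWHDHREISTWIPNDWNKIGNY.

5

Matching residues: Q2, Q4, N21, N24, N28.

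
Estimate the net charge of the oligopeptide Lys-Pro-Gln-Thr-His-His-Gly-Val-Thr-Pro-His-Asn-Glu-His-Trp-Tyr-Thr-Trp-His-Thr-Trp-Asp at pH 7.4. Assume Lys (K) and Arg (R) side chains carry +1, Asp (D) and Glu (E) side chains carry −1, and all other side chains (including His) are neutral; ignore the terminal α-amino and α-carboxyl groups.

-1

Positive (K, R): Lys1 → +1.
Negative (D, E): Glu13, Asp22 → −2.
Net charge = (+1) + (−2) = −1.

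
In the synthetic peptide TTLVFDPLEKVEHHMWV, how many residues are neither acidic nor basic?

Acidic: D, E. Basic: K, R, H. All other residues are neither.
Matching residues: T1, T2, L3, V4, F5, P7, L8, V11, M15, W16, V17.

11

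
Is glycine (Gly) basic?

No

K, R, and H are the three residues with basic side chains (ε-amine, guanidinium, and imidazole respectively).
Glycine is not in this group.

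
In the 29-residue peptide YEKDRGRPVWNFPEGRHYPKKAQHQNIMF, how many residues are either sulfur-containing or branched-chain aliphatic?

Sulfur-containing: C, M. Branched-chain aliphatic: I, L, V.
Sulfur-containing residues here: M28 (1).
Branched-chain aliphatic residues here: V9, I27 (2).
The two groups share no amino acid, so total = 1 + 2 = 3.

3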